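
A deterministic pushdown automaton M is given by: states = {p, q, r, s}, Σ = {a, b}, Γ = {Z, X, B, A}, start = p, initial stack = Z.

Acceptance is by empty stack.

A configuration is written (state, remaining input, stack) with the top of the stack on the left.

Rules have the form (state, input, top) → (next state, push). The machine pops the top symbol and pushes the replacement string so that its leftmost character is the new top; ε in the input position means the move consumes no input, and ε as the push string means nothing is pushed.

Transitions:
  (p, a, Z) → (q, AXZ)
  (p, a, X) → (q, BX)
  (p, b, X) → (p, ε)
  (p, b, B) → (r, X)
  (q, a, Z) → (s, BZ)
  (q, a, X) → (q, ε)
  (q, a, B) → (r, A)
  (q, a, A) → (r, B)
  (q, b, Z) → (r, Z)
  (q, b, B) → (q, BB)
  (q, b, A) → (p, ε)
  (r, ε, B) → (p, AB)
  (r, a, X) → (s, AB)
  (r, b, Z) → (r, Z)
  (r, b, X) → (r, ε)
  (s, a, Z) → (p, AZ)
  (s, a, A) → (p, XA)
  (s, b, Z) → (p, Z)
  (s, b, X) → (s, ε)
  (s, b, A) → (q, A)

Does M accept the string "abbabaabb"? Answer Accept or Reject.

(p, abbabaabb, Z)
  read a, top Z: go to q, push AXZ → (q, bbabaabb, AXZ)
  read b, top A: go to p, push ε → (p, babaabb, XZ)
  read b, top X: go to p, push ε → (p, abaabb, Z)
  read a, top Z: go to q, push AXZ → (q, baabb, AXZ)
  read b, top A: go to p, push ε → (p, aabb, XZ)
  read a, top X: go to q, push BX → (q, abb, BXZ)
  read a, top B: go to r, push A → (r, bb, AXZ)
No transition applies at (r, bb, AXZ); input not fully consumed.

Reject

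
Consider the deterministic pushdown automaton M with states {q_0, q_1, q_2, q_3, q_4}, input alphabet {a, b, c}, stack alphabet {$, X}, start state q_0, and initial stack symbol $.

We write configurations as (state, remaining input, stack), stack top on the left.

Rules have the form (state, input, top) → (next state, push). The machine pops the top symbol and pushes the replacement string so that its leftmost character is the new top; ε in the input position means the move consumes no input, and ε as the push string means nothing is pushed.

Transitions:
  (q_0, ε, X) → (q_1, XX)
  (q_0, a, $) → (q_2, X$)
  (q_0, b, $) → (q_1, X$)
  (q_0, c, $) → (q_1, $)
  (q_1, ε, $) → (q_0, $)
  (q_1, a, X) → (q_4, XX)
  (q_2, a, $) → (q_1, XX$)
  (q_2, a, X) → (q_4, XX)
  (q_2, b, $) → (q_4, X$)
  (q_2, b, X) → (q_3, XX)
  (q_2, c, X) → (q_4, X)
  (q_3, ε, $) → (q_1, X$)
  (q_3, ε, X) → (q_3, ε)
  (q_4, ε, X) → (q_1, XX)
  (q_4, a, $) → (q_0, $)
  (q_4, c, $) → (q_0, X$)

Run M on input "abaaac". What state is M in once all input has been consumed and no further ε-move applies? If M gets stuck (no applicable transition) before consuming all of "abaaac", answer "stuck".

stuck

(q_0, abaaac, $) ⊢ (q_2, baaac, X$) ⊢ (q_3, aaac, XX$) ⊢ (q_3, aaac, X$) ⊢ (q_3, aaac, $) ⊢ (q_1, aaac, X$) ⊢ (q_4, aac, XX$) ⊢ (q_1, aac, XXX$) ⊢ (q_4, ac, XXXX$) ⊢ (q_1, ac, XXXXX$) ⊢ (q_4, c, XXXXXX$) ⊢ (q_1, c, XXXXXXX$)
No transition for (q_1, c, top X); M blocks with input c remaining.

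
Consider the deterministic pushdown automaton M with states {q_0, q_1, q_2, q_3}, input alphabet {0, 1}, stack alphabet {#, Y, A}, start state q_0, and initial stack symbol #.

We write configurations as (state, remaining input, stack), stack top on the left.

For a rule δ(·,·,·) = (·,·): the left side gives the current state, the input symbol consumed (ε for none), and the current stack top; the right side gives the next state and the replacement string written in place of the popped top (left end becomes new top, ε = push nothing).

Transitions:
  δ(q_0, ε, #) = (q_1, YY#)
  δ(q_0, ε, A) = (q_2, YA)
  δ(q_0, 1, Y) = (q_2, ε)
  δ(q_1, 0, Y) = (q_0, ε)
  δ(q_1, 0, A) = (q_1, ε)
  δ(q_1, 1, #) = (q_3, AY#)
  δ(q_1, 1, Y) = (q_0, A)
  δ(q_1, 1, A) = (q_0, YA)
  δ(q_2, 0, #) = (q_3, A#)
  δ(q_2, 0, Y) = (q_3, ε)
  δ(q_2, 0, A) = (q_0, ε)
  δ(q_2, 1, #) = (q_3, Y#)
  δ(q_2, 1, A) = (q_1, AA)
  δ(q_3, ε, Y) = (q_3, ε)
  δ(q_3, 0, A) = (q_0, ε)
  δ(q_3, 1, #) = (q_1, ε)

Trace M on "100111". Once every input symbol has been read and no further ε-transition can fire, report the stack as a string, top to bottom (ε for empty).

(q_0, 100111, #) ⊢ (q_1, 100111, YY#) ⊢ (q_0, 00111, AY#) ⊢ (q_2, 00111, YAY#) ⊢ (q_3, 0111, AY#) ⊢ (q_0, 111, Y#) ⊢ (q_2, 11, #) ⊢ (q_3, 1, Y#) ⊢ (q_3, 1, #) ⊢ (q_1, ε, ε)
All input consumed in state q_1 with stack ε.

ε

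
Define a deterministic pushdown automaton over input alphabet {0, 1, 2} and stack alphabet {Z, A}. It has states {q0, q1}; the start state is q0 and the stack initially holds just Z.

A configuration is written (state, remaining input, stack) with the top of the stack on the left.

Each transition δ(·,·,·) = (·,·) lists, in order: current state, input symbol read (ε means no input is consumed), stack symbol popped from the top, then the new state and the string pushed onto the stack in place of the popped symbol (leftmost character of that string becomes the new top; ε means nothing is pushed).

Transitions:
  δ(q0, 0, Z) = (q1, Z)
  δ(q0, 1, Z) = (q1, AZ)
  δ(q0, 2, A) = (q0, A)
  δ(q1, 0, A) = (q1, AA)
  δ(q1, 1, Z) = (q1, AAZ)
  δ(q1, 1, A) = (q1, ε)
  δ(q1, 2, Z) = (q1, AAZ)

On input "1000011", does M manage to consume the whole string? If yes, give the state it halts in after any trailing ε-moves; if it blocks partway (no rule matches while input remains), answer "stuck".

q1

(q0, 1000011, Z)
  read 1, top Z: go to q1, push AZ → (q1, 000011, AZ)
  read 0, top A: go to q1, push AA → (q1, 00011, AAZ)
  read 0, top A: go to q1, push AA → (q1, 0011, AAAZ)
  read 0, top A: go to q1, push AA → (q1, 011, AAAAZ)
  read 0, top A: go to q1, push AA → (q1, 11, AAAAAZ)
  read 1, top A: go to q1, push ε → (q1, 1, AAAAZ)
  read 1, top A: go to q1, push ε → (q1, ε, AAAZ)
All input consumed; M is in state q1.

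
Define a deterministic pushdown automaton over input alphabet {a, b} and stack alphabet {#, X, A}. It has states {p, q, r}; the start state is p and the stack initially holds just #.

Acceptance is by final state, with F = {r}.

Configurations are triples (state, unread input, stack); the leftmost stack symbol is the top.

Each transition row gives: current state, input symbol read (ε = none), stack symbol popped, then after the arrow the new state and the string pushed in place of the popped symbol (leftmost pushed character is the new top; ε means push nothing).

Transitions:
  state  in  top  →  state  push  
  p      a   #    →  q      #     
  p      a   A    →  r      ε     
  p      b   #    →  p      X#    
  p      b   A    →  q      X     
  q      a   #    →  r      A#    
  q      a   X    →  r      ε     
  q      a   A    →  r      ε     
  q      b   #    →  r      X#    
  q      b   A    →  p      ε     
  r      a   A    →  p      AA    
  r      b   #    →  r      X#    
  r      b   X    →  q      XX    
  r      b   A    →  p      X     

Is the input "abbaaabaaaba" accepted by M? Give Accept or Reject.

(p, abbaaabaaaba, #) ⊢ (q, bbaaabaaaba, #) ⊢ (r, baaabaaaba, X#) ⊢ (q, aaabaaaba, XX#) ⊢ (r, aabaaaba, X#)
No transition applies at (r, aabaaaba, X#); input not fully consumed.

Reject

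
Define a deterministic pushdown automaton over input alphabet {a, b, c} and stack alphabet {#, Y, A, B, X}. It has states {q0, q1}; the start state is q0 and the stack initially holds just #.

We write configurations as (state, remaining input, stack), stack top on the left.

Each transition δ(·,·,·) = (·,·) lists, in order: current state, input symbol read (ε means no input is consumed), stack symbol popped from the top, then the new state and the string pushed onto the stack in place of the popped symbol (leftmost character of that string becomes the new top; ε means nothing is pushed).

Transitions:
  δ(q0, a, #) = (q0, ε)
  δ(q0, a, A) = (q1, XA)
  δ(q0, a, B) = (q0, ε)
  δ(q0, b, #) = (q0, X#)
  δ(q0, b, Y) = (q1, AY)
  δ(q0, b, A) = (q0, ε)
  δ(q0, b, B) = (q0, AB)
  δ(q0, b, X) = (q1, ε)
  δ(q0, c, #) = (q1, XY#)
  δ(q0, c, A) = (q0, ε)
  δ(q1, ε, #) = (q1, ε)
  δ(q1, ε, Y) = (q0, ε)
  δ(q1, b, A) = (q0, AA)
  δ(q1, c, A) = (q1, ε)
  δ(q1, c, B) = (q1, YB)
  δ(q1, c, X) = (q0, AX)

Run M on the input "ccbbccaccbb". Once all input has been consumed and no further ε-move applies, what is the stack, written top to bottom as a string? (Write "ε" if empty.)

AAXY#

(q0, ccbbccaccbb, #)
  read c, top #: go to q1, push XY# → (q1, cbbccaccbb, XY#)
  read c, top X: go to q0, push AX → (q0, bbccaccbb, AXY#)
  read b, top A: go to q0, push ε → (q0, bccaccbb, XY#)
  read b, top X: go to q1, push ε → (q1, ccaccbb, Y#)
  ε-move, top Y: go to q0, push ε → (q0, ccaccbb, #)
  read c, top #: go to q1, push XY# → (q1, caccbb, XY#)
  read c, top X: go to q0, push AX → (q0, accbb, AXY#)
  read a, top A: go to q1, push XA → (q1, ccbb, XAXY#)
  read c, top X: go to q0, push AX → (q0, cbb, AXAXY#)
  read c, top A: go to q0, push ε → (q0, bb, XAXY#)
  read b, top X: go to q1, push ε → (q1, b, AXY#)
  read b, top A: go to q0, push AA → (q0, ε, AAXY#)
All input consumed in state q0 with stack AAXY#.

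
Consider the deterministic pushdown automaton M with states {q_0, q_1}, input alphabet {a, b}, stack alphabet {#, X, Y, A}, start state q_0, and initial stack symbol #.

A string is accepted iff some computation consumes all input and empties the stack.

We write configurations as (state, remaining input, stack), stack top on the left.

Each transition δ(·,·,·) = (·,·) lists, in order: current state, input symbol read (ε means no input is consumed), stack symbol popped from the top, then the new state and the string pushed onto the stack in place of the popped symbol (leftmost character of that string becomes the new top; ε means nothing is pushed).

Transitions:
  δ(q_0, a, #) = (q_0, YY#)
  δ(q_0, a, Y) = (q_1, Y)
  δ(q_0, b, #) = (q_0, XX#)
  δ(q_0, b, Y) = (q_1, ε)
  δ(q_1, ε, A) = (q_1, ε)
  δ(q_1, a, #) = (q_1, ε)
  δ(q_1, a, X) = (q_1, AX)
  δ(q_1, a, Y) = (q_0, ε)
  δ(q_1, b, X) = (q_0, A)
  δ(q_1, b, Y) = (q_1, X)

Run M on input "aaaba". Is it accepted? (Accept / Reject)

(q_0, aaaba, #)
  read a, top #: go to q_0, push YY# → (q_0, aaba, YY#)
  read a, top Y: go to q_1, push Y → (q_1, aba, YY#)
  read a, top Y: go to q_0, push ε → (q_0, ba, Y#)
  read b, top Y: go to q_1, push ε → (q_1, a, #)
  read a, top #: go to q_1, push ε → (q_1, ε, ε)
All input consumed and the stack is empty.

Accept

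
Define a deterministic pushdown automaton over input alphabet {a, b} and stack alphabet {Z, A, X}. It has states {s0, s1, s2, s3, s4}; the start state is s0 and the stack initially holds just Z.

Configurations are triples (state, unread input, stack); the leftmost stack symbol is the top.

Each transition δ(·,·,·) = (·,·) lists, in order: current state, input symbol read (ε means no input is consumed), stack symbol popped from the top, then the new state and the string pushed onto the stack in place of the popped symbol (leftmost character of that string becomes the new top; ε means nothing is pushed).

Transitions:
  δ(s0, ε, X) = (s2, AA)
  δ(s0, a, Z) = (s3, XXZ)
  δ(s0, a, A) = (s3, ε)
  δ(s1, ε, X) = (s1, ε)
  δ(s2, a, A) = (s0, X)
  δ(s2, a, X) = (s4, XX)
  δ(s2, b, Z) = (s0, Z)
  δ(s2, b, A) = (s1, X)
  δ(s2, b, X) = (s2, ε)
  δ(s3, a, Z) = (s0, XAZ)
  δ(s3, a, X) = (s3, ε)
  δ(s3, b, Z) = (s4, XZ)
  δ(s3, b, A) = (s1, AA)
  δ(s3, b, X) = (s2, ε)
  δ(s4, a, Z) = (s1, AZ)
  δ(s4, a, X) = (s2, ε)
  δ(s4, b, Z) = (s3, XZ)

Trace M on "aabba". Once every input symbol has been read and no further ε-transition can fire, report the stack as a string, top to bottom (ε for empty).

XXZ

(s0, aabba, Z)
  read a, top Z: go to s3, push XXZ → (s3, abba, XXZ)
  read a, top X: go to s3, push ε → (s3, bba, XZ)
  read b, top X: go to s2, push ε → (s2, ba, Z)
  read b, top Z: go to s0, push Z → (s0, a, Z)
  read a, top Z: go to s3, push XXZ → (s3, ε, XXZ)
All input consumed in state s3 with stack XXZ.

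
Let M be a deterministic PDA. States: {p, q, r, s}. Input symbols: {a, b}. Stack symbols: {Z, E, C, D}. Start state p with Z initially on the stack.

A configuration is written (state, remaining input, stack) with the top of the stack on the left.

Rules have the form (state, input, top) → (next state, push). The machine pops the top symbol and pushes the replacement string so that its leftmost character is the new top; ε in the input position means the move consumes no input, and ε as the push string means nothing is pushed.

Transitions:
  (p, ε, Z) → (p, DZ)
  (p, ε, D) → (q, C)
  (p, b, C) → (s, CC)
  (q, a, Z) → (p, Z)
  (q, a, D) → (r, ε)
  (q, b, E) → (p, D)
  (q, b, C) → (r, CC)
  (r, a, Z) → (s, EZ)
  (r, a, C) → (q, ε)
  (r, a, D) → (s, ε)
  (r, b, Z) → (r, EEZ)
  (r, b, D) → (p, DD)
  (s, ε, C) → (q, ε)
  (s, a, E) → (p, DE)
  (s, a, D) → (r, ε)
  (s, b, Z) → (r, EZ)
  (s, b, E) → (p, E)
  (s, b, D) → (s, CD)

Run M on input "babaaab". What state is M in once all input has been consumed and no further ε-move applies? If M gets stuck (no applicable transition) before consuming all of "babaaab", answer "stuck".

stuck

(p, babaaab, Z)
  ε-move, top Z: go to p, push DZ → (p, babaaab, DZ)
  ε-move, top D: go to q, push C → (q, babaaab, CZ)
  read b, top C: go to r, push CC → (r, abaaab, CCZ)
  read a, top C: go to q, push ε → (q, baaab, CZ)
  read b, top C: go to r, push CC → (r, aaab, CCZ)
  read a, top C: go to q, push ε → (q, aab, CZ)
No transition for (q, a, top C); M blocks with input aab remaining.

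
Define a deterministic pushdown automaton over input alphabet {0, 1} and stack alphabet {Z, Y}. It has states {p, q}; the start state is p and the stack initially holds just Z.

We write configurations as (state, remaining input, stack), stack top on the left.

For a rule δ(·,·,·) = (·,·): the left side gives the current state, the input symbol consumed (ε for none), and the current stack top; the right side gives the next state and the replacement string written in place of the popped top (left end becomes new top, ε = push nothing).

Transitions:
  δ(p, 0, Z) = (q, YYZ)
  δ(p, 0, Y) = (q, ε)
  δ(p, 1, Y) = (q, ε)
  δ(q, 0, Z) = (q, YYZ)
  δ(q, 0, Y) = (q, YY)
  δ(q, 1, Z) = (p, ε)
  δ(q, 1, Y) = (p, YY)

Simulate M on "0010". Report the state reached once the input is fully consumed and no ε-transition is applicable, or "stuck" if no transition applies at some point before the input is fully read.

(p, 0010, Z)
  read 0, top Z: go to q, push YYZ → (q, 010, YYZ)
  read 0, top Y: go to q, push YY → (q, 10, YYYZ)
  read 1, top Y: go to p, push YY → (p, 0, YYYYZ)
  read 0, top Y: go to q, push ε → (q, ε, YYYZ)
All input consumed; M is in state q.

q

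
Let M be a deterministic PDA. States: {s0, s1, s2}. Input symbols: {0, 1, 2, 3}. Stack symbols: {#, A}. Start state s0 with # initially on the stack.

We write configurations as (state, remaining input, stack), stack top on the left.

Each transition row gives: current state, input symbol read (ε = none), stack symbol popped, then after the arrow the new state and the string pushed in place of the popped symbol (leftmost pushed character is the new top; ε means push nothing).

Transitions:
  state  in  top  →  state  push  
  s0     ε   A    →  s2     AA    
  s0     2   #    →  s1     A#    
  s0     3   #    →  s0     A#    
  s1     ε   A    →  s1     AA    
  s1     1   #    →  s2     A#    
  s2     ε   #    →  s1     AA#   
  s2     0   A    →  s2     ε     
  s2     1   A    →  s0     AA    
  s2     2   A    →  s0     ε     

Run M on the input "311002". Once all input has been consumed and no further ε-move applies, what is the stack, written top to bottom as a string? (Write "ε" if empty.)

AAAA#

(s0, 311002, #)
  read 3, top #: go to s0, push A# → (s0, 11002, A#)
  ε-move, top A: go to s2, push AA → (s2, 11002, AA#)
  read 1, top A: go to s0, push AA → (s0, 1002, AAA#)
  ε-move, top A: go to s2, push AA → (s2, 1002, AAAA#)
  read 1, top A: go to s0, push AA → (s0, 002, AAAAA#)
  ε-move, top A: go to s2, push AA → (s2, 002, AAAAAA#)
  read 0, top A: go to s2, push ε → (s2, 02, AAAAA#)
  read 0, top A: go to s2, push ε → (s2, 2, AAAA#)
  read 2, top A: go to s0, push ε → (s0, ε, AAA#)
  ε-move, top A: go to s2, push AA → (s2, ε, AAAA#)
All input consumed in state s2 with stack AAAA#.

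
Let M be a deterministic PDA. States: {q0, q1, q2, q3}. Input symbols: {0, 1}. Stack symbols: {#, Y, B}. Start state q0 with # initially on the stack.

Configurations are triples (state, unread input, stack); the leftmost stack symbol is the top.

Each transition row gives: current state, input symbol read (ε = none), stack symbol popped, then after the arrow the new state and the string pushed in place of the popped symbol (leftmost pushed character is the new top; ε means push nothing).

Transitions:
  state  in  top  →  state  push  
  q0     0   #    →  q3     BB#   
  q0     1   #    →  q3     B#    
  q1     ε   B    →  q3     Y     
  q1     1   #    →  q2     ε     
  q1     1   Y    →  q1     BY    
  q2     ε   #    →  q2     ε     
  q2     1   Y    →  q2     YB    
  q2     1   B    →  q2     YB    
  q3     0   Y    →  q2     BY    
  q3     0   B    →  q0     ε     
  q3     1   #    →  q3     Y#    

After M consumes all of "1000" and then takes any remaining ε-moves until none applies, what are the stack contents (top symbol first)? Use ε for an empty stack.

(q0, 1000, #)
  read 1, top #: go to q3, push B# → (q3, 000, B#)
  read 0, top B: go to q0, push ε → (q0, 00, #)
  read 0, top #: go to q3, push BB# → (q3, 0, BB#)
  read 0, top B: go to q0, push ε → (q0, ε, B#)
All input consumed in state q0 with stack B#.

B#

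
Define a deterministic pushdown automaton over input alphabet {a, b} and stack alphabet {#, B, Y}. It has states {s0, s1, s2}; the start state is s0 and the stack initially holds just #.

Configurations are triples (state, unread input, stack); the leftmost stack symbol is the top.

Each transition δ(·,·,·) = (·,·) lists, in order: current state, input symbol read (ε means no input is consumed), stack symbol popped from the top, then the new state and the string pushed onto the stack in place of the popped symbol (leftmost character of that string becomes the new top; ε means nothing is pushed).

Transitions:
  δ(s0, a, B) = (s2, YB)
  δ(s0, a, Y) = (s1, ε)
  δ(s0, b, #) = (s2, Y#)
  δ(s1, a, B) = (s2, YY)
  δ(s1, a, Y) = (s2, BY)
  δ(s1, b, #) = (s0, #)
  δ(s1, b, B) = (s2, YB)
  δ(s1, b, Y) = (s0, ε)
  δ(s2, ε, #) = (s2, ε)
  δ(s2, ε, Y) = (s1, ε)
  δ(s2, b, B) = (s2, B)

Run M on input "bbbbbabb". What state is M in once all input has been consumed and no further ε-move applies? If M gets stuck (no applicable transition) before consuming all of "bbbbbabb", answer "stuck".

stuck

(s0, bbbbbabb, #)
  read b, top #: go to s2, push Y# → (s2, bbbbabb, Y#)
  ε-move, top Y: go to s1, push ε → (s1, bbbbabb, #)
  read b, top #: go to s0, push # → (s0, bbbabb, #)
  read b, top #: go to s2, push Y# → (s2, bbabb, Y#)
  ε-move, top Y: go to s1, push ε → (s1, bbabb, #)
  read b, top #: go to s0, push # → (s0, babb, #)
  read b, top #: go to s2, push Y# → (s2, abb, Y#)
  ε-move, top Y: go to s1, push ε → (s1, abb, #)
No transition for (s1, a, top #); M blocks with input abb remaining.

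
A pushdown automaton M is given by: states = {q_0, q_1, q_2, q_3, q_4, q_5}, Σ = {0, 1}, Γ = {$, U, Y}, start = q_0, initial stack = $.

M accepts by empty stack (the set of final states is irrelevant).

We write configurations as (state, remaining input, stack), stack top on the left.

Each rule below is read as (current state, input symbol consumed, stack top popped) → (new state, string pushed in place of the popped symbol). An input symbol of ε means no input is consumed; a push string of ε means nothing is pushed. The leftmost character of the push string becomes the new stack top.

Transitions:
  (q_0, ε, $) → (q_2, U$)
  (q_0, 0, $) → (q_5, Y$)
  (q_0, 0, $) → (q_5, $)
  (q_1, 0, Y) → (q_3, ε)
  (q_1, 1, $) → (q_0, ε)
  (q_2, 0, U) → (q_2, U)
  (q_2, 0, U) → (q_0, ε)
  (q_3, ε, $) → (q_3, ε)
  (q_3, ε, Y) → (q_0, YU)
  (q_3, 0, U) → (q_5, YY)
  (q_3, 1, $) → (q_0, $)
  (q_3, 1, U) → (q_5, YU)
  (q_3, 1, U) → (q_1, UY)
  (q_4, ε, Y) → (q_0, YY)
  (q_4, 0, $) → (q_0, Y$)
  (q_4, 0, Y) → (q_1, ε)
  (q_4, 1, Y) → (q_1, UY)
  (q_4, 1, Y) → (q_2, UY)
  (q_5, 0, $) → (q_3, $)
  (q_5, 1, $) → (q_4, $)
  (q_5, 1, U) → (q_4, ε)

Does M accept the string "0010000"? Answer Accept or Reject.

Accept

One accepting computation: (q_0, 0010000, $) ⊢ (q_5, 010000, $) ⊢ (q_3, 10000, $) ⊢ (q_0, 0000, $) ⊢ (q_2, 0000, U$) ⊢ (q_2, 000, U$) ⊢ (q_0, 00, $) ⊢ (q_5, 0, $) ⊢ (q_3, ε, $) ⊢ (q_3, ε, ε)
All input consumed and the stack is empty.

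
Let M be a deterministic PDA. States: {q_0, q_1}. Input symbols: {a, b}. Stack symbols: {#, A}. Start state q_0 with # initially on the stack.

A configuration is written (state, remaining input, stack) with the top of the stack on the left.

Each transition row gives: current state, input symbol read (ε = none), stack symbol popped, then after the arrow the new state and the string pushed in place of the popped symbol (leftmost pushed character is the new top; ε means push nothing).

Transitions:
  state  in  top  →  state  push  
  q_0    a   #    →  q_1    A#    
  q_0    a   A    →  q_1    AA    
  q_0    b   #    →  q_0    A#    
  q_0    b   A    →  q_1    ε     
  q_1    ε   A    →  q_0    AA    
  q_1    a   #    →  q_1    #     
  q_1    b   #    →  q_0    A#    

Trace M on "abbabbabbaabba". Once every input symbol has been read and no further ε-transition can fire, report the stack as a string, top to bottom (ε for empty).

AAAAAAAAAAAA#

(q_0, abbabbabbaabba, #) ⊢ (q_1, bbabbabbaabba, A#) ⊢ (q_0, bbabbabbaabba, AA#) ⊢ (q_1, babbabbaabba, A#) ⊢ (q_0, babbabbaabba, AA#) ⊢ (q_1, abbabbaabba, A#) ⊢ (q_0, abbabbaabba, AA#) ⊢ (q_1, bbabbaabba, AAA#) ⊢ (q_0, bbabbaabba, AAAA#) ⊢ (q_1, babbaabba, AAA#) ⊢ (q_0, babbaabba, AAAA#) ⊢ (q_1, abbaabba, AAA#) ⊢ (q_0, abbaabba, AAAA#) ⊢ (q_1, bbaabba, AAAAA#) ⊢ (q_0, bbaabba, AAAAAA#) ⊢ (q_1, baabba, AAAAA#) ⊢ (q_0, baabba, AAAAAA#) ⊢ (q_1, aabba, AAAAA#) ⊢ (q_0, aabba, AAAAAA#) ⊢ (q_1, abba, AAAAAAA#) ⊢ (q_0, abba, AAAAAAAA#) ⊢ (q_1, bba, AAAAAAAAA#) ⊢ (q_0, bba, AAAAAAAAAA#) ⊢ (q_1, ba, AAAAAAAAA#) ⊢ (q_0, ba, AAAAAAAAAA#) ⊢ (q_1, a, AAAAAAAAA#) ⊢ (q_0, a, AAAAAAAAAA#) ⊢ (q_1, ε, AAAAAAAAAAA#) ⊢ (q_0, ε, AAAAAAAAAAAA#)
All input consumed in state q_0 with stack AAAAAAAAAAAA#.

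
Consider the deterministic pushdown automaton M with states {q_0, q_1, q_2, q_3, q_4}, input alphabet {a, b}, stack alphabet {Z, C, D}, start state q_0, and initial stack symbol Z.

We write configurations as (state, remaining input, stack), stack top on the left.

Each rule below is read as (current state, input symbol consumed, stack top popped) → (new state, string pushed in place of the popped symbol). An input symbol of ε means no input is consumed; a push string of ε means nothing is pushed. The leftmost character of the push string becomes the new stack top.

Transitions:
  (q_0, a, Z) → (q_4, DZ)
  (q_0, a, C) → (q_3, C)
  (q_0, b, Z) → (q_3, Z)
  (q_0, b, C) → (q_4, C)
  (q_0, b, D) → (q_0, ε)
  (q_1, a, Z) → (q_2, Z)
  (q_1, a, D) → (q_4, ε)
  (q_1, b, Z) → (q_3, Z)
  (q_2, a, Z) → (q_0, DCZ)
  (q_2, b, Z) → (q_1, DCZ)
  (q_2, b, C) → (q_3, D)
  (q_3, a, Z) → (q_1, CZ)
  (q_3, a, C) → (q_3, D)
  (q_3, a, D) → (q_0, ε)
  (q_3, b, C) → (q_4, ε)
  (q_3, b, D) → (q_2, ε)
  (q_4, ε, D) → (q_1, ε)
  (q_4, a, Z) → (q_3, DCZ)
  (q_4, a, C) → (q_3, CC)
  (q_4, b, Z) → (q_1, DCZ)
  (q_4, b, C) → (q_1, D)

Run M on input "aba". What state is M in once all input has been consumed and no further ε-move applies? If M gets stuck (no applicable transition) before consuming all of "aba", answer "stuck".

(q_0, aba, Z)
  read a, top Z: go to q_4, push DZ → (q_4, ba, DZ)
  ε-move, top D: go to q_1, push ε → (q_1, ba, Z)
  read b, top Z: go to q_3, push Z → (q_3, a, Z)
  read a, top Z: go to q_1, push CZ → (q_1, ε, CZ)
All input consumed; M is in state q_1.

q_1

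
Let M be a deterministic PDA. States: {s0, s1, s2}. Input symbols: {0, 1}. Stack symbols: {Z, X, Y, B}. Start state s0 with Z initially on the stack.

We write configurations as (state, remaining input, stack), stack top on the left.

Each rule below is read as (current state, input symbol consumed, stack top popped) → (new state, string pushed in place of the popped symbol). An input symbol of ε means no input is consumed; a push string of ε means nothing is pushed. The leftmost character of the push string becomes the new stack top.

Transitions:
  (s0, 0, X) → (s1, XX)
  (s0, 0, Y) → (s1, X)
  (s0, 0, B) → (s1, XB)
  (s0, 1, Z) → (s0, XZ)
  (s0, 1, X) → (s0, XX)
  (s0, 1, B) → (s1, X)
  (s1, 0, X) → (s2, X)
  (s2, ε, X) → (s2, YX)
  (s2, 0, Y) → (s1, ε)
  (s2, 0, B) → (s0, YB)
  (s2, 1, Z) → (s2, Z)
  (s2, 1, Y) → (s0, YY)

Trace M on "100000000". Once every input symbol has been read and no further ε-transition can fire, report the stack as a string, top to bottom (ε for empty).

YXXZ

(s0, 100000000, Z)
  read 1, top Z: go to s0, push XZ → (s0, 00000000, XZ)
  read 0, top X: go to s1, push XX → (s1, 0000000, XXZ)
  read 0, top X: go to s2, push X → (s2, 000000, XXZ)
  ε-move, top X: go to s2, push YX → (s2, 000000, YXXZ)
  read 0, top Y: go to s1, push ε → (s1, 00000, XXZ)
  read 0, top X: go to s2, push X → (s2, 0000, XXZ)
  ε-move, top X: go to s2, push YX → (s2, 0000, YXXZ)
  read 0, top Y: go to s1, push ε → (s1, 000, XXZ)
  read 0, top X: go to s2, push X → (s2, 00, XXZ)
  ε-move, top X: go to s2, push YX → (s2, 00, YXXZ)
  read 0, top Y: go to s1, push ε → (s1, 0, XXZ)
  read 0, top X: go to s2, push X → (s2, ε, XXZ)
  ε-move, top X: go to s2, push YX → (s2, ε, YXXZ)
All input consumed in state s2 with stack YXXZ.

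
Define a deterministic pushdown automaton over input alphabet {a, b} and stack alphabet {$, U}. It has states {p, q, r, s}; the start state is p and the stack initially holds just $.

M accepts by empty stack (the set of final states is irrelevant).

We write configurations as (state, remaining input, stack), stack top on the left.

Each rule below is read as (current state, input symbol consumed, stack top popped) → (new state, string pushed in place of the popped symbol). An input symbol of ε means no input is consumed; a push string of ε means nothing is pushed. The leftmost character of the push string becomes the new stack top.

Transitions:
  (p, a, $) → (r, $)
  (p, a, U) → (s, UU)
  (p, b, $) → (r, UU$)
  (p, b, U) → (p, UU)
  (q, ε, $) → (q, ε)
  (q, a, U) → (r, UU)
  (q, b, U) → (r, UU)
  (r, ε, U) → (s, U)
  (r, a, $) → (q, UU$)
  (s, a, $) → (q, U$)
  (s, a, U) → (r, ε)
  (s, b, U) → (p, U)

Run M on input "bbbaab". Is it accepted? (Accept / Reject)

Reject

(p, bbbaab, $)
  read b, top $: go to r, push UU$ → (r, bbaab, UU$)
  ε-move, top U: go to s, push U → (s, bbaab, UU$)
  read b, top U: go to p, push U → (p, baab, UU$)
  read b, top U: go to p, push UU → (p, aab, UUU$)
  read a, top U: go to s, push UU → (s, ab, UUUU$)
  read a, top U: go to r, push ε → (r, b, UUU$)
  ε-move, top U: go to s, push U → (s, b, UUU$)
  read b, top U: go to p, push U → (p, ε, UUU$)
All input consumed; stack is UUU$, not empty, and no further ε-move applies.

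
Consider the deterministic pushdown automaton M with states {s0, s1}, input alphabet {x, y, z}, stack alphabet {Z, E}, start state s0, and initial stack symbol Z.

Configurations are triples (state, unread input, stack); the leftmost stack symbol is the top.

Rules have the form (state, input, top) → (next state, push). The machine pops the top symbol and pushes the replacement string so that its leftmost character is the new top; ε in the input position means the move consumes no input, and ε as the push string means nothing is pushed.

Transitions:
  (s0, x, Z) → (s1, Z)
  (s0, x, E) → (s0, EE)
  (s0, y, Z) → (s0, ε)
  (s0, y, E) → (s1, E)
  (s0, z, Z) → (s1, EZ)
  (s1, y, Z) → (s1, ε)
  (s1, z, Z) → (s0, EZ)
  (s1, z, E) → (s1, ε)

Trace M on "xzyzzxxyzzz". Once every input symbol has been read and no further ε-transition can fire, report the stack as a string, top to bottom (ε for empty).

Z

(s0, xzyzzxxyzzz, Z) ⊢ (s1, zyzzxxyzzz, Z) ⊢ (s0, yzzxxyzzz, EZ) ⊢ (s1, zzxxyzzz, EZ) ⊢ (s1, zxxyzzz, Z) ⊢ (s0, xxyzzz, EZ) ⊢ (s0, xyzzz, EEZ) ⊢ (s0, yzzz, EEEZ) ⊢ (s1, zzz, EEEZ) ⊢ (s1, zz, EEZ) ⊢ (s1, z, EZ) ⊢ (s1, ε, Z)
All input consumed in state s1 with stack Z.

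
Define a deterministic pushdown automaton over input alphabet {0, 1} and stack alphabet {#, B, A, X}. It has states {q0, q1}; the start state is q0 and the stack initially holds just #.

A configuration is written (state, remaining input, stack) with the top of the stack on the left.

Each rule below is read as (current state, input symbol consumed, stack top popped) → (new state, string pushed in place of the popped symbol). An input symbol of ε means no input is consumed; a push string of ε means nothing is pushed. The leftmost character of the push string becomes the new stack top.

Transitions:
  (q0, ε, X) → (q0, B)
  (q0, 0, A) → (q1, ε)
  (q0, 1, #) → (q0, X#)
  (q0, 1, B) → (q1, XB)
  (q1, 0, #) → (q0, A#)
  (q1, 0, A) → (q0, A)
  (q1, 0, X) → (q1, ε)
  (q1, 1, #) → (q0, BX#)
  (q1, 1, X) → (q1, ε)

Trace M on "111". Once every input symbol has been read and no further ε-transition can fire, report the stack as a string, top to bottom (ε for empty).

(q0, 111, #)
  read 1, top #: go to q0, push X# → (q0, 11, X#)
  ε-move, top X: go to q0, push B → (q0, 11, B#)
  read 1, top B: go to q1, push XB → (q1, 1, XB#)
  read 1, top X: go to q1, push ε → (q1, ε, B#)
All input consumed in state q1 with stack B#.

B#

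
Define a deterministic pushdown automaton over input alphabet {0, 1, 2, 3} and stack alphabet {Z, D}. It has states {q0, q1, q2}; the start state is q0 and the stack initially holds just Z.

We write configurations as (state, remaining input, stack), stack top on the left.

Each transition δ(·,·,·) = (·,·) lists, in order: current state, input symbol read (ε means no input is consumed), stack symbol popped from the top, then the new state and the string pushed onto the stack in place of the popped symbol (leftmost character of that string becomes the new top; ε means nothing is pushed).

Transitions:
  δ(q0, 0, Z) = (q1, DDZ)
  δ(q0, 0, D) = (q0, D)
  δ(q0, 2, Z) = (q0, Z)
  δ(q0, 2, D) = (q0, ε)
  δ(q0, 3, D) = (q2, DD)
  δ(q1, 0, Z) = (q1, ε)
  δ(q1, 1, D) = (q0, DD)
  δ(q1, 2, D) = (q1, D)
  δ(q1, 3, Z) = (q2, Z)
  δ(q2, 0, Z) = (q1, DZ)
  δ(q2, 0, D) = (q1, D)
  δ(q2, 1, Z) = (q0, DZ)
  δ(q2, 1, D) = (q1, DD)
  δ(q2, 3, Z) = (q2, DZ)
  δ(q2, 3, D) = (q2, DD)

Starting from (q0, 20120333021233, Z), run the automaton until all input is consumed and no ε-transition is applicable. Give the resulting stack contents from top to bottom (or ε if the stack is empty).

DDDDDDDZ

(q0, 20120333021233, Z) ⊢ (q0, 0120333021233, Z) ⊢ (q1, 120333021233, DDZ) ⊢ (q0, 20333021233, DDDZ) ⊢ (q0, 0333021233, DDZ) ⊢ (q0, 333021233, DDZ) ⊢ (q2, 33021233, DDDZ) ⊢ (q2, 3021233, DDDDZ) ⊢ (q2, 021233, DDDDDZ) ⊢ (q1, 21233, DDDDDZ) ⊢ (q1, 1233, DDDDDZ) ⊢ (q0, 233, DDDDDDZ) ⊢ (q0, 33, DDDDDZ) ⊢ (q2, 3, DDDDDDZ) ⊢ (q2, ε, DDDDDDDZ)
All input consumed in state q2 with stack DDDDDDDZ.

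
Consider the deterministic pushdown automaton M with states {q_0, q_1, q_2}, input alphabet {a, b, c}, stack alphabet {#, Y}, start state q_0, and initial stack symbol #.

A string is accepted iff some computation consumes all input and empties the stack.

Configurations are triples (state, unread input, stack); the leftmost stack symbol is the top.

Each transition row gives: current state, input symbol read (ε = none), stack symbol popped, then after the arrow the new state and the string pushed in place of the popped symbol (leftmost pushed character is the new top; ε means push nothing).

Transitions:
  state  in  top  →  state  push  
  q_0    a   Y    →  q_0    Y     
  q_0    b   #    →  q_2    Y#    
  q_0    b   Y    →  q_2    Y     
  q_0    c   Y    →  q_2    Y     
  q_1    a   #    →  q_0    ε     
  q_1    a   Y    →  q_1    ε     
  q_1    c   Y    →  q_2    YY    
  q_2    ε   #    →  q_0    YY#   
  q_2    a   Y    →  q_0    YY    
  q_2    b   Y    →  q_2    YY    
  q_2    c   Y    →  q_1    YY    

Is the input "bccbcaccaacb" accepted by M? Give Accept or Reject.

(q_0, bccbcaccaacb, #) ⊢ (q_2, ccbcaccaacb, Y#) ⊢ (q_1, cbcaccaacb, YY#) ⊢ (q_2, bcaccaacb, YYY#) ⊢ (q_2, caccaacb, YYYY#) ⊢ (q_1, accaacb, YYYYY#) ⊢ (q_1, ccaacb, YYYY#) ⊢ (q_2, caacb, YYYYY#) ⊢ (q_1, aacb, YYYYYY#) ⊢ (q_1, acb, YYYYY#) ⊢ (q_1, cb, YYYY#) ⊢ (q_2, b, YYYYY#) ⊢ (q_2, ε, YYYYYY#)
All input consumed; stack is YYYYYY#, not empty, and no further ε-move applies.

Reject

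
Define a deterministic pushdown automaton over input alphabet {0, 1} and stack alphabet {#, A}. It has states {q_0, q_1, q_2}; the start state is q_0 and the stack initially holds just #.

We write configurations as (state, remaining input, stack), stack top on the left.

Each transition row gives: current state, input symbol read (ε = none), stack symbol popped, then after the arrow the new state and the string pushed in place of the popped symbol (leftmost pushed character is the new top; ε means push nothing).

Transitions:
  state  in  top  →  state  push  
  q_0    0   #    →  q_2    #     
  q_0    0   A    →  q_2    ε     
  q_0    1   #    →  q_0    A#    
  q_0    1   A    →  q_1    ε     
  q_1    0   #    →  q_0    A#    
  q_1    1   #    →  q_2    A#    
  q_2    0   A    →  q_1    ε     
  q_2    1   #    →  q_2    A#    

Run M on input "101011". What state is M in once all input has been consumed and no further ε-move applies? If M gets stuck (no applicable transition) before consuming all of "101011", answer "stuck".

(q_0, 101011, #)
  read 1, top #: go to q_0, push A# → (q_0, 01011, A#)
  read 0, top A: go to q_2, push ε → (q_2, 1011, #)
  read 1, top #: go to q_2, push A# → (q_2, 011, A#)
  read 0, top A: go to q_1, push ε → (q_1, 11, #)
  read 1, top #: go to q_2, push A# → (q_2, 1, A#)
No transition for (q_2, 1, top A); M blocks with input 1 remaining.

stuck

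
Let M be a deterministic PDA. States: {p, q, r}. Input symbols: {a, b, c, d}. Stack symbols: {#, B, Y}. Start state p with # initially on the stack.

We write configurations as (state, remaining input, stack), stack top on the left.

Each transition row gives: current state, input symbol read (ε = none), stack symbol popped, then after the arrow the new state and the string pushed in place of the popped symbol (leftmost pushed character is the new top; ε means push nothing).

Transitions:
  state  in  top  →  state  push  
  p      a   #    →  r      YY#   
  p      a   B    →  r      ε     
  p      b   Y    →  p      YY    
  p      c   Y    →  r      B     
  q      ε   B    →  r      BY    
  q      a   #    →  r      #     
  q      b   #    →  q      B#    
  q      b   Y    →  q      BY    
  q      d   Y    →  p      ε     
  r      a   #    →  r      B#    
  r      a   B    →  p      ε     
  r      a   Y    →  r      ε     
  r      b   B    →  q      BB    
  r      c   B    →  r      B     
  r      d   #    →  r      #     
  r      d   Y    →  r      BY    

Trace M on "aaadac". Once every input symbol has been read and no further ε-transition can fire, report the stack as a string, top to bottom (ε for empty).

(p, aaadac, #)
  read a, top #: go to r, push YY# → (r, aadac, YY#)
  read a, top Y: go to r, push ε → (r, adac, Y#)
  read a, top Y: go to r, push ε → (r, dac, #)
  read d, top #: go to r, push # → (r, ac, #)
  read a, top #: go to r, push B# → (r, c, B#)
  read c, top B: go to r, push B → (r, ε, B#)
All input consumed in state r with stack B#.

B#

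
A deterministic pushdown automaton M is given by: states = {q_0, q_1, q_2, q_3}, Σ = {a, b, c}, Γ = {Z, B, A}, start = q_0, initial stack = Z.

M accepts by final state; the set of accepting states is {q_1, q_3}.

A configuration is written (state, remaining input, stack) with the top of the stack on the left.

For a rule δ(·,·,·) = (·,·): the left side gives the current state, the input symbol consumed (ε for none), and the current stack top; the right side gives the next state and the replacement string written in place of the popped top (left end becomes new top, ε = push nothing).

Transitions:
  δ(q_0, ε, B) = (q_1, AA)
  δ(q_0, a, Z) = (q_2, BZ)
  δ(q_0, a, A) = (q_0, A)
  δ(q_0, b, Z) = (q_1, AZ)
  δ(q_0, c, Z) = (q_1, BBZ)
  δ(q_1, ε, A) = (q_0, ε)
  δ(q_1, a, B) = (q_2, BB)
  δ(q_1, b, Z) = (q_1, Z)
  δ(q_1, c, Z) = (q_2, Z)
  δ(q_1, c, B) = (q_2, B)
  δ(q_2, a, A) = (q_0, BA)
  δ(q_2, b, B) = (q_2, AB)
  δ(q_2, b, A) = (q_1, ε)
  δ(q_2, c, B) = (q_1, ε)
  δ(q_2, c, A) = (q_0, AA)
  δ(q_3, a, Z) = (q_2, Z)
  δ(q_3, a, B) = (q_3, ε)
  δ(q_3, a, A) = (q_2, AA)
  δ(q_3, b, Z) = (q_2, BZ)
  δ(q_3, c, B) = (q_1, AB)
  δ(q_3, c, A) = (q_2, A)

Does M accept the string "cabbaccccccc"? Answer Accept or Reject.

Accept

(q_0, cabbaccccccc, Z)
  read c, top Z: go to q_1, push BBZ → (q_1, abbaccccccc, BBZ)
  read a, top B: go to q_2, push BB → (q_2, bbaccccccc, BBBZ)
  read b, top B: go to q_2, push AB → (q_2, baccccccc, ABBBZ)
  read b, top A: go to q_1, push ε → (q_1, accccccc, BBBZ)
  read a, top B: go to q_2, push BB → (q_2, ccccccc, BBBBZ)
  read c, top B: go to q_1, push ε → (q_1, cccccc, BBBZ)
  read c, top B: go to q_2, push B → (q_2, ccccc, BBBZ)
  read c, top B: go to q_1, push ε → (q_1, cccc, BBZ)
  read c, top B: go to q_2, push B → (q_2, ccc, BBZ)
  read c, top B: go to q_1, push ε → (q_1, cc, BZ)
  read c, top B: go to q_2, push B → (q_2, c, BZ)
  read c, top B: go to q_1, push ε → (q_1, ε, Z)
All input consumed; state q_1 ∈ F.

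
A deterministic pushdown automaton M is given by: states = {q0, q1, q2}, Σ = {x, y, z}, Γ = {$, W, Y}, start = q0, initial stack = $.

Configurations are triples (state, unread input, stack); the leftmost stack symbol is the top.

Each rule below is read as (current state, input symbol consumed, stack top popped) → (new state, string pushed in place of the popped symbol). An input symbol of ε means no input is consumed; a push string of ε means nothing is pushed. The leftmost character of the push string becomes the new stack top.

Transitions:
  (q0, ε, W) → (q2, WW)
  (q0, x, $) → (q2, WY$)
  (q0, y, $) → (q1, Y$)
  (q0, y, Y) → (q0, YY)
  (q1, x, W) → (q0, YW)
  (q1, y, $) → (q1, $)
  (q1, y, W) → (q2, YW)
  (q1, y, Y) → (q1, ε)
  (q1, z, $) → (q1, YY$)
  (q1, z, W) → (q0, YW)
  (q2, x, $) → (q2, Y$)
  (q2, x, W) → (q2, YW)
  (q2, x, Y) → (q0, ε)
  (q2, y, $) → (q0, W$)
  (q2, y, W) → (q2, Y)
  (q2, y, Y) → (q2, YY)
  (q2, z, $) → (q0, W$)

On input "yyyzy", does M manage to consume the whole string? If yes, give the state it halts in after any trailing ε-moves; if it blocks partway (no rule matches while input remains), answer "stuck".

q1

(q0, yyyzy, $)
  read y, top $: go to q1, push Y$ → (q1, yyzy, Y$)
  read y, top Y: go to q1, push ε → (q1, yzy, $)
  read y, top $: go to q1, push $ → (q1, zy, $)
  read z, top $: go to q1, push YY$ → (q1, y, YY$)
  read y, top Y: go to q1, push ε → (q1, ε, Y$)
All input consumed; M is in state q1.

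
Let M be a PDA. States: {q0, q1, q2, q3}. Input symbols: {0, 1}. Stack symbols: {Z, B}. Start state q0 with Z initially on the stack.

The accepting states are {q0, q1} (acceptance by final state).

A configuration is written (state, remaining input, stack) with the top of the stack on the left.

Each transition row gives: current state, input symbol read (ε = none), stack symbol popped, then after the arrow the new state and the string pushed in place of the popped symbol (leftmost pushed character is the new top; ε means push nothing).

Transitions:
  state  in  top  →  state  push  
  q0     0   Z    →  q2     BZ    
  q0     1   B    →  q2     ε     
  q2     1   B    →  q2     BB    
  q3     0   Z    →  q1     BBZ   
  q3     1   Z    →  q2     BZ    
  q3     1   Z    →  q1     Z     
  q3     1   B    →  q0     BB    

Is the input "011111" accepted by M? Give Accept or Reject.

Reject

No computation consumes all input and reaches a final state.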